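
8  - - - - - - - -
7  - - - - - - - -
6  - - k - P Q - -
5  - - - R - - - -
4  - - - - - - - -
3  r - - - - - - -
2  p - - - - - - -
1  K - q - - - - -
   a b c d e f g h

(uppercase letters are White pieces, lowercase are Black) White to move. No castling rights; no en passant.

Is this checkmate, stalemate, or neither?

checkmate

White to move; white king on a1.
In check: yes, from the black queen on c1.
King squares — b1: attacked by Qc1; a2: attacked by Ra3; b2: attacked by Qc1.
Legal moves for White: none.
In check with no legal moves → checkmate.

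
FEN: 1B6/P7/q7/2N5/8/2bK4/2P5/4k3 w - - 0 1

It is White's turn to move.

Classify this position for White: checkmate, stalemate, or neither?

neither

White to move; white king on d3.
In check: yes, from the black queen on a6.
King squares — c2: own pawn; d2: attacked by Ke1; e2: attacked by Ke1; c3: available; e3: available; c4: attacked by Qa6; d4: attacked by Bc3; e4: available.
Legal moves for White: Ke4, Ke3, Kxc3, Nxa6.
White is in check but has 4 legal moves → neither.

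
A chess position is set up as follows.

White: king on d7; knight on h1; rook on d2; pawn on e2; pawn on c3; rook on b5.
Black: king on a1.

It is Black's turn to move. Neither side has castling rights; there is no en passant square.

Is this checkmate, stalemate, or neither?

stalemate

Black to move; black king on a1.
In check: no.
King squares — b1: attacked by Rb5; a2: attacked by Rd2; b2: attacked by Rd2.
Legal moves for Black: none.
Not in check and no legal moves → stalemate.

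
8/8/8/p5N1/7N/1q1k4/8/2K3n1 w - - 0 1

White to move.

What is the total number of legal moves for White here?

White to move; king on c1.
In check: no.
Legal moves: Nh7, Nf7, Ne6, Ne4, Nh3, Ngf3, Ng6, Nf5, Nhf3, Ng2.
Count: 10.

10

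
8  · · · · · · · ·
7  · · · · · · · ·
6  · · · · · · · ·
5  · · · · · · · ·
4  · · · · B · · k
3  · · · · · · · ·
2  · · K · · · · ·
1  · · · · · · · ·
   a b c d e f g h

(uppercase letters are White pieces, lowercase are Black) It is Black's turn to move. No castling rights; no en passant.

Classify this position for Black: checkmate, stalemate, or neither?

neither

Black to move; black king on h4.
In check: no.
Legal moves for Black: Kh5, Kg5, Kg4, Kh3, Kg3.
Black has 5 legal moves and is not in check → neither.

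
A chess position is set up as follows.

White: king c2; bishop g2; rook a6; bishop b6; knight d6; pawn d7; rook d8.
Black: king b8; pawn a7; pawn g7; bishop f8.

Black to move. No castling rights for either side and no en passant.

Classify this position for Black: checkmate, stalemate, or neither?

checkmate

Black to move; black king on b8.
In check: yes, from the white rook on d8.
King squares — a7: own pawn; b7: attacked by Bg2; c7: attacked by Bb6; a8: attacked by Bg2; c8: attacked by Nd6.
Legal moves for Black: none.
In check with no legal moves → checkmate.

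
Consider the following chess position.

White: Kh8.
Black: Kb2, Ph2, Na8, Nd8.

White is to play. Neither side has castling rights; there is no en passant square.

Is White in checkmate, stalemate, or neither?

neither

White to move; white king on h8.
In check: no.
Legal moves for White: Kg8, Kh7, Kg7.
White has 3 legal moves and is not in check → neither.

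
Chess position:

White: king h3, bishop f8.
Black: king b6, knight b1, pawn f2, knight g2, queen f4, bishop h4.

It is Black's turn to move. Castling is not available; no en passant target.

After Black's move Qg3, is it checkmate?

After Qg3: white king on h3; in check: yes, from the black queen on g3.
King squares — g2: attacked by Qg3; h2: attacked by Qg3; g3: attacked by Bh4; g4: attacked by Qg3; h4: attacked by Ng2.
White has no legal moves → checkmate.

yes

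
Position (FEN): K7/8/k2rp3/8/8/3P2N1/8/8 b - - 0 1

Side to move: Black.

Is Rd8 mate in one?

After Rd8: white king on a8; in check: yes, from the black rook on d8.
King squares — a7: attacked by Ka6; b7: attacked by Ka6; b8: attacked by Rd8.
White has no legal moves → checkmate.

yes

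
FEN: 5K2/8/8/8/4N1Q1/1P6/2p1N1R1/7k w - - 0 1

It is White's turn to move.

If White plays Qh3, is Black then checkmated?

yes

After Qh3: black king on h1; in check: yes, from the white queen on h3.
King squares — g1: attacked by Ne2; g2: attacked by Qh3; h2: attacked by Rg2.
Black has no legal moves → checkmate.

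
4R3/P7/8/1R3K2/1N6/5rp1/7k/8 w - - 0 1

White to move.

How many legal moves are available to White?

6

White to move; king on f5.
In check: yes, from the black rook on f3.
Legal moves: Kg6, Ke6, Kg5, Ke5, Kg4, Ke4.
Count: 6.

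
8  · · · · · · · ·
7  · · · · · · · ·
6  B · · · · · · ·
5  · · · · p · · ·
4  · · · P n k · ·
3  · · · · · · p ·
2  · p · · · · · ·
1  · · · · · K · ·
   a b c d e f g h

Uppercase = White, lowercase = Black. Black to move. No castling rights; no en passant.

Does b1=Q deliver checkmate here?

no

After b1=Q: white king on f1; in check: yes, from the black queen on b1.
White has 2 legal replies: Kg2, Ke2.
In check but a legal move exists → not checkmate.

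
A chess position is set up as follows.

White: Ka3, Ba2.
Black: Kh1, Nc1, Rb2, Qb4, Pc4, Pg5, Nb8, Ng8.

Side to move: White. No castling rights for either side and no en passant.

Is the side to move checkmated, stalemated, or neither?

White to move; white king on a3.
In check: yes, from the black queen on b4.
King squares — a2: own bishop; b2: attacked by Qb4; b3: attacked by Nc1; a4: attacked by Qb4; b4: attacked by Rb2.
Legal moves for White: none.
In check with no legal moves → checkmate.

checkmate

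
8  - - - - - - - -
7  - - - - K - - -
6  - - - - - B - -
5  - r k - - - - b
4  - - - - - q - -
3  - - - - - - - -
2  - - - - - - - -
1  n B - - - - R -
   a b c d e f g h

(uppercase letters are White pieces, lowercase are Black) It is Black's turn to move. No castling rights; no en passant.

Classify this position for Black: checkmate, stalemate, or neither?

Black to move; black king on c5.
In check: no.
Legal moves for Black include: Be8, Bf7, Bg6, Bg4, Bf3, Be2, Bd1, Kc6, Kb6, Kd5, Kc4, Kb4, Rb8, Rb7+, Rb6, Ra5, Rb4, Rb3, ... (list truncated; more exist).
Black has legal moves and is not in check → neither.

neither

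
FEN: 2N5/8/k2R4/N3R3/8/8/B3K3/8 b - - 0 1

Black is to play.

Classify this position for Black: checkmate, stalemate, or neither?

checkmate

Black to move; black king on a6.
In check: yes, from the white rook on d6.
King squares — a5: attacked by Re5; b5: attacked by Re5; b6: attacked by Rd6; a7: attacked by Nc8; b7: attacked by Na5.
Legal moves for Black: none.
In check with no legal moves → checkmate.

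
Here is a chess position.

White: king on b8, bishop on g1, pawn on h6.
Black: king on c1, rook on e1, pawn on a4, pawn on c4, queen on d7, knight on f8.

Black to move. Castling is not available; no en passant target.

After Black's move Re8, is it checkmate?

yes

After Re8: white king on b8; in check: yes, from the black rook on e8.
King squares — a7: attacked by Qd7; b7: attacked by Qd7; c7: attacked by Qd7; a8: attacked by Re8; c8: attacked by Qd7.
White has no legal moves → checkmate.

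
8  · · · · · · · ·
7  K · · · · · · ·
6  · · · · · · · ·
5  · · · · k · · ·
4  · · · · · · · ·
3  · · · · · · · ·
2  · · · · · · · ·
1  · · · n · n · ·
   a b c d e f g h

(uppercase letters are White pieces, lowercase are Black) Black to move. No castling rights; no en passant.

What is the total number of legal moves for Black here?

Black to move; king on e5.
In check: no.
Legal moves: Kf6, Ke6, Kd6, Kf5, Kd5, Kf4, Ke4, Kd4, Ng3, Nfe3, Nh2, Nd2, Nde3, Nc3, Nf2, Nb2.
Count: 16.

16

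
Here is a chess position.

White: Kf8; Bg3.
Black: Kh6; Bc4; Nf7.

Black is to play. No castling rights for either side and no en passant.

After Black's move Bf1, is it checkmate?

no

After Bf1: white king on f8; in check: no.
White is not in check, so this cannot be checkmate.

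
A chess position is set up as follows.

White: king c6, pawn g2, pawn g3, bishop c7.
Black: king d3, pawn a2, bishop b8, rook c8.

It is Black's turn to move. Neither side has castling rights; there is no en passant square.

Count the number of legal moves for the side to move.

20

Black to move; king on d3.
In check: no.
Legal moves: Rh8, Rg8, Rf8, Re8, Rd8, Rxc7+, Bxc7, Ba7, Ke4, Kd4, Kc4, Ke3, Kc3, Ke2, Kd2, Kc2, a1=Q, a1=R, a1=B, a1=N.
Count: 20.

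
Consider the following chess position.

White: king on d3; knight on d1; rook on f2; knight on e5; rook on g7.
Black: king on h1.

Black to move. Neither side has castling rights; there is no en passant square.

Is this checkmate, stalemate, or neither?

Black to move; black king on h1.
In check: no.
King squares — g1: attacked by Rg7; g2: attacked by Rf2; h2: attacked by Rf2.
Legal moves for Black: none.
Not in check and no legal moves → stalemate.

stalemate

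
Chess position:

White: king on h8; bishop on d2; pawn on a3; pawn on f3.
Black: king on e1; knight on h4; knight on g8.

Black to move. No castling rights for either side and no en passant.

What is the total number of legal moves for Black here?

5

Black to move; king on e1.
In check: yes, from the white bishop on d2.
Legal moves: Kf2, Ke2, Kxd2, Kf1, Kd1.
Count: 5.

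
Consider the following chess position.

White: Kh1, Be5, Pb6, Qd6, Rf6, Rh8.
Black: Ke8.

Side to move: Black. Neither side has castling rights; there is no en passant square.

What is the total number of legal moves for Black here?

0

Black to move; king on e8.
In check: yes, from the white rook on h8.
Legal moves: none.
Count: 0.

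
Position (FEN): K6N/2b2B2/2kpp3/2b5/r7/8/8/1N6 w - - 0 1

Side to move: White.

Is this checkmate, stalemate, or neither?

checkmate

White to move; white king on a8.
In check: yes, from the black rook on a4.
King squares — a7: attacked by Ra4; b7: attacked by Kc6; b8: attacked by Bc7.
Legal moves for White: none.
In check with no legal moves → checkmate.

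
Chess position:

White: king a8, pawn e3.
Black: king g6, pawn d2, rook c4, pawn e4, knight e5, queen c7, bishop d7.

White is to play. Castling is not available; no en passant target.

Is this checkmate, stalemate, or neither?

stalemate

White to move; white king on a8.
In check: no.
King squares — a7: attacked by Qc7; b7: attacked by Qc7; b8: attacked by Qc7.
Legal moves for White: none.
Not in check and no legal moves → stalemate.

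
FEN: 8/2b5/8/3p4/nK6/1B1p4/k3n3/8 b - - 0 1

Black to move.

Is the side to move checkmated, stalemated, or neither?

neither

Black to move; black king on a2.
In check: yes, from the white bishop on b3.
King squares — a1: available; b1: available; b2: available; a3: attacked by Kb4; b3: attacked by Kb4.
Legal moves for Black: Kb2, Kb1, Ka1.
Black is in check but has 3 legal moves → neither.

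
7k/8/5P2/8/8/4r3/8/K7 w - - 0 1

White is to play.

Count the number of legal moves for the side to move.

4

White to move; king on a1.
In check: no.
Legal moves: Kb2, Ka2, Kb1, f7.
Count: 4.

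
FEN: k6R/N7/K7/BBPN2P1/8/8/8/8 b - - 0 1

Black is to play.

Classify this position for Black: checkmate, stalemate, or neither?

Black to move; black king on a8.
In check: yes, from the white rook on h8.
King squares — a7: attacked by Ka6; b7: attacked by Ka6; b8: attacked by Rh8.
Legal moves for Black: none.
In check with no legal moves → checkmate.

checkmate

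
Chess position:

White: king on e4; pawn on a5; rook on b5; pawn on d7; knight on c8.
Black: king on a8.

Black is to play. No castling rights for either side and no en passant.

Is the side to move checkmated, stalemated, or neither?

stalemate

Black to move; black king on a8.
In check: no.
King squares — a7: attacked by Nc8; b7: attacked by Rb5; b8: attacked by Rb5.
Legal moves for Black: none.
Not in check and no legal moves → stalemate.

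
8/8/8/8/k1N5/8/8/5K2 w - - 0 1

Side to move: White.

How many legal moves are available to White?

13

White to move; king on f1.
In check: no.
Legal moves: Nd6, Nb6+, Ne5, Na5, Ne3, Na3, Nd2, Nb2+, Kg2, Kf2, Ke2, Kg1, Ke1.
Count: 13.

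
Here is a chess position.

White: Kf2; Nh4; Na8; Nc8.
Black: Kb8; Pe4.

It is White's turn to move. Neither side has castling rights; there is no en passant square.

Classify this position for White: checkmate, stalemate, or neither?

neither

White to move; white king on f2.
In check: no.
Legal moves for White: Ne7, Na7, Nd6, Ncb6, Nc7, Nab6, Ng6, Nf5, Nf3, Ng2, Kg3, Ke3, Kg2, Ke2, Kg1, Kf1, Ke1.
White has 17 legal moves and is not in check → neither.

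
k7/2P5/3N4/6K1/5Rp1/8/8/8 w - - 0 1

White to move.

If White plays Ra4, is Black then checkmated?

After Ra4: black king on a8; in check: yes, from the white rook on a4.
King squares — a7: attacked by Ra4; b7: attacked by Nd6; b8: attacked by Pc7.
Black has no legal moves → checkmate.

yes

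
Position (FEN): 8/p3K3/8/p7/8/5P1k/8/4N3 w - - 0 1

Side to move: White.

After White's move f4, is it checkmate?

After f4: black king on h3; in check: no.
Black is not in check, so this cannot be checkmate.

no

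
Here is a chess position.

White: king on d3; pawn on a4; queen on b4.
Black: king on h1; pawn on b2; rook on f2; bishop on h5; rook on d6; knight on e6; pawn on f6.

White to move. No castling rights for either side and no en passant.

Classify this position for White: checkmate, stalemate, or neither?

White to move; white king on d3.
In check: yes, from the black rook on d6.
King squares — c2: attacked by Rf2; d2: attacked by Rf2; e2: attacked by Rf2; c3: available; e3: available; c4: available; d4: attacked by Rd6; e4: available.
Legal moves for White: Ke4, Kc4, Ke3, Kc3, Qxd6, Qd4.
White is in check but has 6 legal moves → neither.

neither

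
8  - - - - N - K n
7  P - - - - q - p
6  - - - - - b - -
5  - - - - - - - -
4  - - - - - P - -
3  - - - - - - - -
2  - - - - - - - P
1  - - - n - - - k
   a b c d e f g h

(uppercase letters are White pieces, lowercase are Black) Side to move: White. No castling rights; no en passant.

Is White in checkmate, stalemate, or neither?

checkmate

White to move; white king on g8.
In check: yes, from the black queen on f7.
King squares — f7: attacked by Nh8; g7: attacked by Bf6; h7: attacked by Qf7; f8: attacked by Qf7; h8: attacked by Bf6.
Legal moves for White: none.
In check with no legal moves → checkmate.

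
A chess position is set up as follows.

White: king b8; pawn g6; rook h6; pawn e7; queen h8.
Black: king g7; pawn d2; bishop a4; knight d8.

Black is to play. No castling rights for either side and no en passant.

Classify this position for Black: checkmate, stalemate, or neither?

Black to move; black king on g7.
In check: yes, from the white queen on h8.
King squares — f6: attacked by Qh8; g6: attacked by Rh6; h6: attacked by Qh8; f7: attacked by Pg6; h7: attacked by Pg6; f8: attacked by Pe7; g8: attacked by Qh8; h8: attacked by Rh6.
Legal moves for Black: none.
In check with no legal moves → checkmate.

checkmate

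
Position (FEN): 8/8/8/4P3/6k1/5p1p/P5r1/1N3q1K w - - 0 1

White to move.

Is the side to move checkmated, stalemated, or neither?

White to move; white king on h1.
In check: yes, from the black queen on f1.
King squares — g1: attacked by Qf1; g2: attacked by Qf1; h2: attacked by Rg2.
Legal moves for White: none.
In check with no legal moves → checkmate.

checkmate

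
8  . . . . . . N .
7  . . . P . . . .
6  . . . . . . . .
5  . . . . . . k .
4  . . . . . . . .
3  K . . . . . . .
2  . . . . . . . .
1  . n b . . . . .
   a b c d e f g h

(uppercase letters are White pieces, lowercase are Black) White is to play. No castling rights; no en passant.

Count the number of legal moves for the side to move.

4

White to move; king on a3.
In check: yes, from the black knight on b1 and the black bishop on c1.
Legal moves: Kb4, Ka4, Kb3, Ka2.
Count: 4.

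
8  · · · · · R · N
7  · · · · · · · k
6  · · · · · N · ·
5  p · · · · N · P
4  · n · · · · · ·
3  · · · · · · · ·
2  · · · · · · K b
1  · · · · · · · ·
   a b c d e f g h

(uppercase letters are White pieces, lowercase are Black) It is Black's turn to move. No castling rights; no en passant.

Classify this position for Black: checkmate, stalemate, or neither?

checkmate

Black to move; black king on h7.
In check: yes, from the white knight on f6.
King squares — g6: attacked by Ph5; h6: attacked by Nf5; g7: attacked by Nf5; g8: attacked by Nf6; h8: attacked by Rf8.
Legal moves for Black: none.
In check with no legal moves → checkmate.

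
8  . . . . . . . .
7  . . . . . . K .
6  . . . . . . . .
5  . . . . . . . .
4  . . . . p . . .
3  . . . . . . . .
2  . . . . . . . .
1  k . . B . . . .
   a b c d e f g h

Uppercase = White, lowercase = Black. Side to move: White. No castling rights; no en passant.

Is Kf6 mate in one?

no

After Kf6: black king on a1; in check: no.
Black is not in check, so this cannot be checkmate.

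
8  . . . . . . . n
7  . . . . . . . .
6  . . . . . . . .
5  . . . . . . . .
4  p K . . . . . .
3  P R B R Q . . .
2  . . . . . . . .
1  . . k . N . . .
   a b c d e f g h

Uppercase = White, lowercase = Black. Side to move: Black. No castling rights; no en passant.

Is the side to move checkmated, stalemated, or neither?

Black to move; black king on c1.
In check: yes, from the white queen on e3.
King squares — b1: attacked by Rb3; d1: attacked by Rd3; b2: attacked by Rb3; c2: attacked by Ne1; d2: attacked by Bc3.
Legal moves for Black: none.
In check with no legal moves → checkmate.

checkmate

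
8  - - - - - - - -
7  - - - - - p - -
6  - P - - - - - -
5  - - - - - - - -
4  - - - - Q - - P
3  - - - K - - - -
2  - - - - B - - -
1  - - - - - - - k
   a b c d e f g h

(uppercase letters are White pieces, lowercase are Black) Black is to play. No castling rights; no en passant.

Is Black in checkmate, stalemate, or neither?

Black to move; black king on h1.
In check: yes, from the white queen on e4.
Legal moves for Black: Kh2, Kg1.
Black is in check but has 2 legal moves → neither.

neither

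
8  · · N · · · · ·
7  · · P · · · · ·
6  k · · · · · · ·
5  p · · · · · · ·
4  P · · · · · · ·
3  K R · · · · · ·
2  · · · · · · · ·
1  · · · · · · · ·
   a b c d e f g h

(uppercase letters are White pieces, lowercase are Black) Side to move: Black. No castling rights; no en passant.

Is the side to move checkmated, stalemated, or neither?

Black to move; black king on a6.
In check: no.
King squares — a5: own pawn; b5: attacked by Rb3; b6: attacked by Rb3; a7: attacked by Nc8; b7: attacked by Rb3.
Legal moves for Black: none.
Not in check and no legal moves → stalemate.

stalemate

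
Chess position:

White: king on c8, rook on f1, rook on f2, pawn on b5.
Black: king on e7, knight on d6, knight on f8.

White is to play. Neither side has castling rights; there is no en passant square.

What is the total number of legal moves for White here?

White to move; king on c8.
In check: yes, from the black knight on d6.
Legal moves: Kb8, Kc7.
Count: 2.

2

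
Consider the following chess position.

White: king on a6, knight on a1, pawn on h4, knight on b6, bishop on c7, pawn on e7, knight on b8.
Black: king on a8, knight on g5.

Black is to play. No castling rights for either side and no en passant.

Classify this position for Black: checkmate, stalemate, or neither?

checkmate

Black to move; black king on a8.
In check: yes, from the white knight on b6.
King squares — a7: attacked by Ka6; b7: attacked by Ka6; b8: attacked by Bc7.
Legal moves for Black: none.
In check with no legal moves → checkmate.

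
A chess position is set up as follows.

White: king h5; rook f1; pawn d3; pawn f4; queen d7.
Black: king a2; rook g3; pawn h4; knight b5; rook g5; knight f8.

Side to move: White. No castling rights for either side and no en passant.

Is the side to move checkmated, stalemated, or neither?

neither

White to move; white king on h5.
In check: yes, from the black rook on g5.
Legal moves for White: Kh6, Kxh4, fxg5.
White is in check but has 3 legal moves → neither.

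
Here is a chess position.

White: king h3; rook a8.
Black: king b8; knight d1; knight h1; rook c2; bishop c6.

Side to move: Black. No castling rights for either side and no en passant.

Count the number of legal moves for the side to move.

Black to move; king on b8.
In check: yes, from the white rook on a8.
Legal moves: Kxa8, Kc7, Kb7, Bxa8.
Count: 4.

4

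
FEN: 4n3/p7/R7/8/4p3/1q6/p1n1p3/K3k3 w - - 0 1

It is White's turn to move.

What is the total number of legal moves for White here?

0

White to move; king on a1.
In check: yes, from the black knight on c2.
Legal moves: none.
Count: 0.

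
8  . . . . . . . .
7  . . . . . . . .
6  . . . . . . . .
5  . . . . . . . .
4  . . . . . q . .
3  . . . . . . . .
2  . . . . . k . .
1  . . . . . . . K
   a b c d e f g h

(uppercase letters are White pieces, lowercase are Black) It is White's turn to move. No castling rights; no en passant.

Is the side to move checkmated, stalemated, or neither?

White to move; white king on h1.
In check: no.
King squares — g1: attacked by Kf2; g2: attacked by Kf2; h2: attacked by Qf4.
Legal moves for White: none.
Not in check and no legal moves → stalemate.

stalemate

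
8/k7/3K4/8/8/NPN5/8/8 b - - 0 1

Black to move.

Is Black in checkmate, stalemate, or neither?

neither

Black to move; black king on a7.
In check: no.
Legal moves for Black: Kb8, Ka8, Kb7, Kb6, Ka6.
Black has 5 legal moves and is not in check → neither.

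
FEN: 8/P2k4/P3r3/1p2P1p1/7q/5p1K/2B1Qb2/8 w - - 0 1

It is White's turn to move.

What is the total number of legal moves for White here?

0

White to move; king on h3.
In check: yes, from the black queen on h4.
Legal moves: none.
Count: 0.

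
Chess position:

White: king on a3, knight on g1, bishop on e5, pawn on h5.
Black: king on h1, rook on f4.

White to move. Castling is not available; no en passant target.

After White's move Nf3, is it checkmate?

After Nf3: black king on h1; in check: no.
Black is not in check, so this cannot be checkmate.

no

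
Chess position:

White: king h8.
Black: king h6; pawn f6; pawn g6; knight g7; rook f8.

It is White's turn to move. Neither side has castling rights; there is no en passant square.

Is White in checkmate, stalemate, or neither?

White to move; white king on h8.
In check: yes, from the black rook on f8.
King squares — g7: attacked by Kh6; h7: attacked by Kh6; g8: attacked by Rf8.
Legal moves for White: none.
In check with no legal moves → checkmate.

checkmate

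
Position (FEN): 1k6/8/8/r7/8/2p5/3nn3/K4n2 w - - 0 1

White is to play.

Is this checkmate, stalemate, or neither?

checkmate

White to move; white king on a1.
In check: yes, from the black rook on a5.
King squares — b1: attacked by Nd2; a2: attacked by Ra5; b2: attacked by Pc3.
Legal moves for White: none.
In check with no legal moves → checkmate.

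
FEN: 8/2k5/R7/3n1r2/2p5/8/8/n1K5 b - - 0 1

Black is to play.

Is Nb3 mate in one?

After Nb3: white king on c1; in check: yes, from the black knight on b3.
White has 4 legal replies: Kc2, Kb2, Kd1, Kb1.
In check but a legal move exists → not checkmate.

no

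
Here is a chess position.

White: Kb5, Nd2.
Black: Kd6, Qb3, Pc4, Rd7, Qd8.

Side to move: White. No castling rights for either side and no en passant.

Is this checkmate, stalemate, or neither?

White to move; white king on b5.
In check: yes, from the black queen on b3.
King squares — a4: attacked by Qb3; b4: attacked by Qb3; c4: attacked by Qb3; a5: attacked by Qd8; c5: attacked by Kd6; a6: available; b6: attacked by Qb3; c6: attacked by Kd6.
Legal moves for White: Ka6, Nxb3.
White is in check but has 2 legal moves → neither.

neither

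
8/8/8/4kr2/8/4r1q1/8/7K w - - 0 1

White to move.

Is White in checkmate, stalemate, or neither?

stalemate

White to move; white king on h1.
In check: no.
King squares — g1: attacked by Qg3; g2: attacked by Qg3; h2: attacked by Qg3.
Legal moves for White: none.
Not in check and no legal moves → stalemate.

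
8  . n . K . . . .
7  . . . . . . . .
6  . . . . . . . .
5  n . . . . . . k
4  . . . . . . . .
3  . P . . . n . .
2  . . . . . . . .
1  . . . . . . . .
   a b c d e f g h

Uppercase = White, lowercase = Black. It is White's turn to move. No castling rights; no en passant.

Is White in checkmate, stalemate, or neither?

neither

White to move; white king on d8.
In check: no.
Legal moves for White: Ke8, Kc8, Ke7, Kc7, b4.
White has 5 legal moves and is not in check → neither.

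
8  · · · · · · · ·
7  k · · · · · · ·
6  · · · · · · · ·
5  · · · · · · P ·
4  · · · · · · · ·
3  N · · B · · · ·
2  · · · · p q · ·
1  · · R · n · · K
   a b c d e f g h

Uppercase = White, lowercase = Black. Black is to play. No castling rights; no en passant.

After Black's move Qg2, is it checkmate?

yes

After Qg2: white king on h1; in check: yes, from the black queen on g2.
King squares — g1: attacked by Qg2; g2: attacked by Ne1; h2: attacked by Qg2.
White has no legal moves → checkmate.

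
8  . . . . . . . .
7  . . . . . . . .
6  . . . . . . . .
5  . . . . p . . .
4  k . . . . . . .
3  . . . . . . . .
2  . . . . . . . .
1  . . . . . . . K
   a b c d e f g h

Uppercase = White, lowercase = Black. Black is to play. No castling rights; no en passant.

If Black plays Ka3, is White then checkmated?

no

After Ka3: white king on h1; in check: no.
White is not in check, so this cannot be checkmate.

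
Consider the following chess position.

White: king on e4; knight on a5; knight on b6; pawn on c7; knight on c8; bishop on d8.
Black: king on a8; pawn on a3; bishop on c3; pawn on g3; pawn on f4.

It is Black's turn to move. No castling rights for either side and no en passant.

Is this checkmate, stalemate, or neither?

checkmate

Black to move; black king on a8.
In check: yes, from the white knight on b6.
King squares — a7: attacked by Nc8; b7: attacked by Na5; b8: attacked by Pc7.
Legal moves for Black: none.
In check with no legal moves → checkmate.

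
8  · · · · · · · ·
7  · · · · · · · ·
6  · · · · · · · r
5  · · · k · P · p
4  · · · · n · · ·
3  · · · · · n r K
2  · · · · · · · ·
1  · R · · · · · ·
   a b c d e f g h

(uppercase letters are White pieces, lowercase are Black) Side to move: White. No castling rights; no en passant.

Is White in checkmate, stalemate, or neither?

White to move; white king on h3.
In check: yes, from the black rook on g3.
King squares — g2: attacked by Rg3; h2: attacked by Nf3; g3: attacked by Ne4; g4: attacked by Rg3; h4: attacked by Nf3.
Legal moves for White: none.
In check with no legal moves → checkmate.

checkmate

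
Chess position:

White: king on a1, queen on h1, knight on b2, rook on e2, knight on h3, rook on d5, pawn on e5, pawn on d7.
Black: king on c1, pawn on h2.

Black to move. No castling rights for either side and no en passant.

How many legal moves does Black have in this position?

0

Black to move; king on c1.
In check: yes, from the white queen on h1.
Legal moves: none.
Count: 0.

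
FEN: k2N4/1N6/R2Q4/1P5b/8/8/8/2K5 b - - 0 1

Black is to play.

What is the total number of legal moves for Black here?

0

Black to move; king on a8.
In check: yes, from the white rook on a6.
Legal moves: none.
Count: 0.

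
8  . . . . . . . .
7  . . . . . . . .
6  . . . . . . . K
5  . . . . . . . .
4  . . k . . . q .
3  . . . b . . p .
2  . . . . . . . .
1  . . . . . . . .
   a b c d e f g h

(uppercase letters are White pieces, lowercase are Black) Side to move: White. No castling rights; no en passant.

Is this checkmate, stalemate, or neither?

White to move; white king on h6.
In check: no.
King squares — g5: attacked by Qg4; h5: attacked by Qg4; g6: attacked by Bd3; g7: attacked by Qg4; h7: attacked by Bd3.
Legal moves for White: none.
Not in check and no legal moves → stalemate.

stalemate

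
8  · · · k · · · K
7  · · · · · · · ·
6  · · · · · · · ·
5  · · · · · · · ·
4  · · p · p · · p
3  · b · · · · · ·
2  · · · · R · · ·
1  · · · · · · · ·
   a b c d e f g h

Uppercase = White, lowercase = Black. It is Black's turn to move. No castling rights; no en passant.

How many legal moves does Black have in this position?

12

Black to move; king on d8.
In check: no.
Legal moves: Ke8, Kc8, Ke7, Kd7, Kc7, Ba4, Bc2, Ba2, Bd1, h3, e3, c3.
Count: 12.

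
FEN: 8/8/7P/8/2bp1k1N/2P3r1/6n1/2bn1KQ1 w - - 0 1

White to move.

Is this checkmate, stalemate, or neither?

White to move; white king on f1.
In check: yes, from the black bishop on c4.
King squares — e1: attacked by Ng2; g1: own queen; e2: attacked by Bc4; f2: attacked by Nd1; g2: attacked by Rg3.
Legal moves for White: none.
In check with no legal moves → checkmate.

checkmate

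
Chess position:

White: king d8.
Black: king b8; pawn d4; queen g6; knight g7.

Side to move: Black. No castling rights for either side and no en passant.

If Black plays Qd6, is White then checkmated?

After Qd6: white king on d8; in check: yes, from the black queen on d6.
King squares — c7: attacked by Qd6; d7: attacked by Qd6; e7: attacked by Qd6; c8: attacked by Kb8; e8: attacked by Ng7.
White has no legal moves → checkmate.

yes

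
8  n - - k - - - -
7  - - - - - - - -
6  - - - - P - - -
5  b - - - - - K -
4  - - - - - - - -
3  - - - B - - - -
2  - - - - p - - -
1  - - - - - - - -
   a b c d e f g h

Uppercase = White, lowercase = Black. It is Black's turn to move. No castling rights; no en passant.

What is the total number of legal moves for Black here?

16

Black to move; king on d8.
In check: no.
Legal moves: Ke8, Kc8, Ke7, Kc7, Nc7, Nb6, Bc7, Bb6, Bb4, Bc3, Bd2+, Be1, e1=Q, e1=R, e1=B, e1=N.
Count: 16.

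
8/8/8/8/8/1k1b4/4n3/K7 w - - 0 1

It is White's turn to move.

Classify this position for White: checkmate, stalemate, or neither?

White to move; white king on a1.
In check: no.
King squares — b1: attacked by Bd3; a2: attacked by Kb3; b2: attacked by Kb3.
Legal moves for White: none.
Not in check and no legal moves → stalemate.

stalemate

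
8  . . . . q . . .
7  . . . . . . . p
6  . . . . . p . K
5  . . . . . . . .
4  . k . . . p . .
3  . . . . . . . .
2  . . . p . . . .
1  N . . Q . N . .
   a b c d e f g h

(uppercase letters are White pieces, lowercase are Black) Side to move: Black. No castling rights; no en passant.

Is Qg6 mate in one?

After Qg6: white king on h6; in check: yes, from the black queen on g6.
King squares — g5: attacked by Pf6; h5: attacked by Qg6; g6: attacked by Ph7; g7: attacked by Qg6; h7: attacked by Qg6.
White has no legal moves → checkmate.

yes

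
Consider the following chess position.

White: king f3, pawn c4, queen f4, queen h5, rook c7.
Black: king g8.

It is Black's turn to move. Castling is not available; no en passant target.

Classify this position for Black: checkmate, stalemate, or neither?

stalemate

Black to move; black king on g8.
In check: no.
King squares — f7: attacked by Qf4; g7: attacked by Rc7; h7: attacked by Qh5; f8: attacked by Qf4; h8: attacked by Qh5.
Legal moves for Black: none.
Not in check and no legal moves → stalemate.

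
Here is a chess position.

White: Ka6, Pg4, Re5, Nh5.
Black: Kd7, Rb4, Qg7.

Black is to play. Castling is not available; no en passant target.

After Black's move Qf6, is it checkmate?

After Qf6: white king on a6; in check: yes, from the black queen on f6.
White has 4 legal replies: Ka7, Ka5, Nxf6+, Re6.
In check but a legal move exists → not checkmate.

no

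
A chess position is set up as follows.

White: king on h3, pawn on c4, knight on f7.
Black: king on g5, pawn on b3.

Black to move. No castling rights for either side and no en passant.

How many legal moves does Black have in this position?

Black to move; king on g5.
In check: yes, from the white knight on f7.
Legal moves: Kg6, Kf6, Kh5, Kf5, Kf4.
Count: 5.

5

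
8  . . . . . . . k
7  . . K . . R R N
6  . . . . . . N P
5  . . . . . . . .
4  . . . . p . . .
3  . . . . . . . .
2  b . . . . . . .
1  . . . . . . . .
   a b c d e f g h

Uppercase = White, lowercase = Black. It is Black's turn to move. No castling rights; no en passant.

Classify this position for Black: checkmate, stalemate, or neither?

checkmate

Black to move; black king on h8.
In check: yes, from the white knight on g6.
King squares — g7: attacked by Ph6; h7: attacked by Rg7; g8: attacked by Rg7.
Legal moves for Black: none.
In check with no legal moves → checkmate.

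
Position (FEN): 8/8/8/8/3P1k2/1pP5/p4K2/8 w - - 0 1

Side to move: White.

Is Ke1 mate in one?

After Ke1: black king on f4; in check: no.
Black is not in check, so this cannot be checkmate.

no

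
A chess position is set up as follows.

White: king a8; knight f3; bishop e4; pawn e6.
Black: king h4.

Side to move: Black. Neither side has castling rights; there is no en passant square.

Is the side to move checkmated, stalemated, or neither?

neither

Black to move; black king on h4.
In check: yes, from the white knight on f3.
Legal moves for Black: Kh5, Kg4, Kh3, Kg3.
Black is in check but has 4 legal moves → neither.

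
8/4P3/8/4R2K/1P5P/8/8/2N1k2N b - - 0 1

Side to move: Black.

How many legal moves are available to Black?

3

Black to move; king on e1.
In check: yes, from the white rook on e5.
Legal moves: Kd2, Kf1, Kd1.
Count: 3.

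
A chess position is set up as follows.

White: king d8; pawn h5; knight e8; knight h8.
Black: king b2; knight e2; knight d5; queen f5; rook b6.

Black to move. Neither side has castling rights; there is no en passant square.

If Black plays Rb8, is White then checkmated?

yes

After Rb8: white king on d8; in check: yes, from the black rook on b8.
King squares — c7: attacked by Nd5; d7: attacked by Qf5; e7: attacked by Nd5; c8: attacked by Qf5; e8: own knight.
White has no legal moves → checkmate.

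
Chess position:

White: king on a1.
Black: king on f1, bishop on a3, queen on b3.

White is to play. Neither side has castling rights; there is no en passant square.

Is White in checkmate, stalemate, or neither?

White to move; white king on a1.
In check: no.
King squares — b1: attacked by Qb3; a2: attacked by Qb3; b2: attacked by Ba3.
Legal moves for White: none.
Not in check and no legal moves → stalemate.

stalemate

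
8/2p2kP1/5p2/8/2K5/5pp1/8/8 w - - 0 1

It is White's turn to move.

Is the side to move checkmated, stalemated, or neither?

White to move; white king on c4.
In check: no.
Legal moves for White: Kd5, Kc5, Kb5, Kd4, Kb4, Kd3, Kc3, Kb3, g8=Q+, g8=R, g8=B+, g8=N.
White has 12 legal moves and is not in check → neither.

neither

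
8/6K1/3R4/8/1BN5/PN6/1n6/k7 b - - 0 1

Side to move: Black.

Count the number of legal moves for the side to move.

2

Black to move; king on a1.
In check: yes, from the white knight on b3.
Legal moves: Ka2, Kb1.
Count: 2.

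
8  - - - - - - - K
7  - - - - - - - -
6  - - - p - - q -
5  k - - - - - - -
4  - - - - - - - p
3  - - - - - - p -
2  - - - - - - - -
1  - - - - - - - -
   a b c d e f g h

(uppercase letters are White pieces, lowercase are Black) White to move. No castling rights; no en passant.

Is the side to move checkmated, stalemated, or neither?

stalemate

White to move; white king on h8.
In check: no.
King squares — g7: attacked by Qg6; h7: attacked by Qg6; g8: attacked by Qg6.
Legal moves for White: none.
Not in check and no legal moves → stalemate.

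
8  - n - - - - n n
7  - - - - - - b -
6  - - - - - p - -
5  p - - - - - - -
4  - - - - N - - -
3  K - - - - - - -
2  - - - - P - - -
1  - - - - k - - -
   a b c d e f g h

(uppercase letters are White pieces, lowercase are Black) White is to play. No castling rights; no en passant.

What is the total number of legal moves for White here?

13

White to move; king on a3.
In check: no.
Legal moves: Nxf6, Nd6, Ng5, Nc5, Ng3, Nc3, Nf2, Nd2, Ka4, Kb3, Kb2, Ka2, e3.
Count: 13.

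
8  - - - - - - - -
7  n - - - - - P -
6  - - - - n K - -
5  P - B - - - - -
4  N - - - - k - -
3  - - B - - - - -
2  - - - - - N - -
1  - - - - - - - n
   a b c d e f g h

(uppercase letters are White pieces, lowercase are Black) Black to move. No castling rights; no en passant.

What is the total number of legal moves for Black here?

14

Black to move; king on f4.
In check: no.
Legal moves: Nc8, Nc6, Nb5, Nf8, Nd8, Nxg7, Nc7, Ng5, Nxc5, Nd4, Kg3, Kf3, Ng3, Nxf2.
Count: 14.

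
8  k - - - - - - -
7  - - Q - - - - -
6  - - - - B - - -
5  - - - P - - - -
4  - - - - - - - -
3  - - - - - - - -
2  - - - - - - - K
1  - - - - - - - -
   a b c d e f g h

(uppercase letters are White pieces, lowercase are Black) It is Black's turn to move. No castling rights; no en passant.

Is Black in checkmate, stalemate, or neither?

stalemate

Black to move; black king on a8.
In check: no.
King squares — a7: attacked by Qc7; b7: attacked by Qc7; b8: attacked by Qc7.
Legal moves for Black: none.
Not in check and no legal moves → stalemate.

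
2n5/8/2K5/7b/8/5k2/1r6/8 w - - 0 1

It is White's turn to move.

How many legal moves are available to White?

White to move; king on c6.
In check: no.
Legal moves: Kd7, Kc7, Kd5, Kc5.
Count: 4.

4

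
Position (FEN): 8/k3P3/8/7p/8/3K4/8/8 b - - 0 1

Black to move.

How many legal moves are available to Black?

Black to move; king on a7.
In check: no.
Legal moves: Kb8, Ka8, Kb7, Kb6, Ka6, h4.
Count: 6.

6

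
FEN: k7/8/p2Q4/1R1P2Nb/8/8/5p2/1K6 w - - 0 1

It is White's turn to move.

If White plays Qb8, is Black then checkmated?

After Qb8: black king on a8; in check: yes, from the white queen on b8.
King squares — a7: attacked by Qb8; b7: attacked by Rb5; b8: attacked by Rb5.
Black has no legal moves → checkmate.

yes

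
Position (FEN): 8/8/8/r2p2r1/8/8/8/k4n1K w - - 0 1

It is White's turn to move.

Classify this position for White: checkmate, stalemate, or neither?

White to move; white king on h1.
In check: no.
King squares — g1: attacked by Rg5; g2: attacked by Rg5; h2: attacked by Nf1.
Legal moves for White: none.
Not in check and no legal moves → stalemate.

stalemate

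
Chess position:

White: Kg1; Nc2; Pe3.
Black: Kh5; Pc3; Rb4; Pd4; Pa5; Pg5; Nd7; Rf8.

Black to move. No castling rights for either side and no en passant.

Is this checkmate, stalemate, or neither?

Black to move; black king on h5.
In check: no.
Legal moves for Black include: Rh8, Rg8, Re8, Rd8, Rc8, Rfb8, Ra8, Rf7, Rf6, Rf5, Rf4, Rf3, Rf2, Rf1+, Nb8, Nf6, Nb6, Ne5, ... (list truncated; more exist).
Black has legal moves and is not in check → neither.

neither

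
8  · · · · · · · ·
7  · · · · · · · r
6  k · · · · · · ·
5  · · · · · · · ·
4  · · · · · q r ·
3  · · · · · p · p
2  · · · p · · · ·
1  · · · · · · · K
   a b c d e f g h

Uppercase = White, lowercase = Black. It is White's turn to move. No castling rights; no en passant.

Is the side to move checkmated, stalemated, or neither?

White to move; white king on h1.
In check: no.
King squares — g1: attacked by Rg4; g2: attacked by Pf3; h2: attacked by Qf4.
Legal moves for White: none.
Not in check and no legal moves → stalemate.

stalemate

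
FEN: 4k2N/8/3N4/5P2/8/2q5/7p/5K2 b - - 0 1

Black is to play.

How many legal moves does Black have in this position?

4

Black to move; king on e8.
In check: yes, from the white knight on d6.
Legal moves: Kf8, Kd8, Ke7, Kd7.
Count: 4.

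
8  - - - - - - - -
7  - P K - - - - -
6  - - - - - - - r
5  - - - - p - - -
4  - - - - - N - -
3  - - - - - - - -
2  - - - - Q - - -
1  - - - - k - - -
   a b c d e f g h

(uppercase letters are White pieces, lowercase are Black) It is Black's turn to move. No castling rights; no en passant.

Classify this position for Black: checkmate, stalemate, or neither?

Black to move; black king on e1.
In check: yes, from the white queen on e2.
King squares — d1: attacked by Qe2; f1: attacked by Qe2; d2: attacked by Qe2; e2: attacked by Nf4; f2: attacked by Qe2.
Legal moves for Black: none.
In check with no legal moves → checkmate.

checkmate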